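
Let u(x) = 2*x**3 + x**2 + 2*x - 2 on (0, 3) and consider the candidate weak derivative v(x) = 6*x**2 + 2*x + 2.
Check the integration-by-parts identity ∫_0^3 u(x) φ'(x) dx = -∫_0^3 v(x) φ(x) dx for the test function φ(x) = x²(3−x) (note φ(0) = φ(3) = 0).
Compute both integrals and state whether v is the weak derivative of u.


LHS = -918/5, RHS = -918/5. Yes, v = u' weakly.

u(x) = 2*x**3 + x**2 + 2*x - 2, classical derivative u'(x) = 6*x**2 + 2*x + 2.
φ(x) = x²(3−x), so φ'(x) = 3*x*(2 - x).
Note φ(0) = φ(3) = 0, so the boundary term u·φ vanishes.
LHS = ∫_0^3 u(x) φ'(x) dx = ∫_0^3 (-6*x^5 + 9*x^4 + 18*x^2 - 12*x) dx. Term by term:
  ∫_0^3 -6*x^5 dx = -729;  ∫_0^3 9*x^4 dx = 2187/5;  ∫_0^3 18*x^2 dx = 162;
  ∫_0^3 -12*x dx = -54.
Sum: -729 + 2187/5 + 162 − 54 = -918/5.
So LHS = -918/5.
∫_0^3 v(x) φ(x) dx = ∫_0^3 (-6*x^5 + 16*x^4 + 4*x^3 + 6*x^2) dx. Term by term:
  ∫_0^3 -6*x^5 dx = -729;  ∫_0^3 16*x^4 dx = 3888/5;  ∫_0^3 4*x^3 dx = 81;
  ∫_0^3 6*x^2 dx = 54.
Sum: -729 + 3888/5 + 81 + 54 = 918/5.
So RHS = -∫_0^3 v(x) φ(x) dx = -918/5.
LHS = RHS, so the identity holds for this test φ.
Moreover u is smooth here and v(x) = u'(x) = 6*x**2 + 2*x + 2 pointwise, so the identity holds for every test function. Hence v is the weak derivative of u.


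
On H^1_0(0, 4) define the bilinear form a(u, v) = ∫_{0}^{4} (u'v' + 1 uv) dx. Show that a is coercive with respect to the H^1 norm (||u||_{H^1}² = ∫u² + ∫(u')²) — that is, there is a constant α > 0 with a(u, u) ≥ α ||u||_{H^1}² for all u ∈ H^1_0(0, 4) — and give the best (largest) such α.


α = 1

Coercivity of a(·,·) on H^1_0(0, 4) means a(u, u) ≥ α ||u||_{H^1}² for every u ∈ H^1_0.
The interval has length L = 4, and Poincaré/coercivity depend only on L. Here a(u, u) = ∫(u')² + (1)·∫u².
Here c = 1 ≥ 1, so a(u,u) = ∫(u')² + c∫u² ≥ ∫(u')² + ∫u² = ||u||_{H^1}², i.e. α = 1 works. No larger α is possible: a(u,u) ≥ α||u||_{H^1}² means (1−α)∫(u')² ≥ (α−c)∫u², and for the modes u_n = sin(nπ(x−x₀)/L) (x₀ the left endpoint) one has ∫u_n²/∫(u_n')² = (L/(nπ))² → 0, so a(u_n,u_n)/||u_n||_{H^1}² → 1. Hence the optimal constant is α = 1.
Therefore α = 1.


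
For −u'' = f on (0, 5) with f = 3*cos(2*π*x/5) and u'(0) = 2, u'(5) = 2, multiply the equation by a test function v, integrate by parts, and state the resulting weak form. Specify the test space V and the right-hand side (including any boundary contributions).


V = H^1(0, 5) (v unrestricted at boundary; u is determined up to an additive constant); weak form: ∫_0^5 u'v' dx = ∫_0^5 (3*cos(2*π*x/5)) v dx + 2·v(5) − 2·v(0) for all v ∈ V.

Multiply both sides by a test function v and integrate from 0 to 5:
  ∫_0^5 −u''(x) v(x) dx = ∫_0^5 f(x) v(x) dx.
Integrate the LHS by parts once:
  ∫_0^5 −u'' v dx = −[u'(x) v(x)]_0^5 + ∫_0^5 u'(x) v'(x) dx.
Thus ∫_0^5 u'(x) v'(x) dx = ∫_0^5 f(x) v(x) dx + [u'(x) v(x)]_0^5.
Choose V so that boundary terms are either known or forced to vanish.
u has inhomogeneous Neumann u'(0) = 2, u'(5) = 2. [u' v]_0^5 = (2)·v(5) − (2)·v(0) = 2·v(5) − 2·v(0). Take V = H^1(0, 5); boundary term becomes part of RHS.
Weak formulation: find u (satisfying any essential BC) such that ∫_0^5 u'(x) v'(x) dx = ∫_0^5 f v dx + 2·v(5) − 2·v(0) for all v ∈ V (Neumann data are natural BCs: they enter the RHS as boundary terms).
Substituting f(x) = 3*cos(2*π*x/5), the right-hand side is ∫_0^5 (3*cos(2*π*x/5)) v dx + 2·v(5) − 2·v(0).
Compatibility check (pure Neumann): taking v ≡ 1 ∈ V gives 0 = ∫_0^5 f dx + (2) − (2), i.e. ∫_0^5 f dx must equal u'(0) − u'(5) = 0. Indeed ∫_0^5 (3*cos(2*π*x/5)) dx = 0, so the data are compatible. The solution is then unique only up to an additive constant (fix it e.g. by requiring ∫_0^5 u dx = 0).


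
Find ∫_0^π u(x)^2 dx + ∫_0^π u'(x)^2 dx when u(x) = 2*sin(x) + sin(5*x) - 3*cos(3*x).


||u||_{H^1(0,π)}^2 = 62*π

u'(x) = 9*sin(3*x) + 2*cos(x) + 5*cos(5*x).
Expand u² and (u')² and integrate term by term on (0, π), using: for integers n ≥ 1, ∫_0^π sin²(nx) dx = ∫_0^π cos²(nx) dx = π/2; for n ≠ n', ∫_0^π sin(nx)sin(n'x) dx = ∫_0^π cos(nx)cos(n'x) dx = 0; and by product-to-sum, ∫_0^π sin(nx)cos(n'x) dx = ½∫_0^π [sin((n+n')x) + sin((n−n')x)] dx, which is 0 when n+n' is even and 2n/(n²−n'²) when n+n' is odd (it need not vanish on (0, π)).
  u² squared terms: (-3)²·∫cos(3x)² dx = 9·π/2 = 9*π/2;  (2)²·∫sin(x)² dx = 4·π/2 = 2*π;  (1)²·∫sin(5x)² dx = 1·π/2 = π/2.
  u² cross terms: 2·(-3)·(2)·∫cos(3x)·sin(x) dx = -12·(0) = 0;  2·(-3)·(1)·∫cos(3x)·sin(5x) dx = -6·(0) = 0;  2·(2)·(1)·∫sin(x)·sin(5x) dx = 4·(0) = 0.
  So ∫_0^π u² dx = 9*π/2 + 2*π + π/2 + 0 + 0 + 0 = 7*π.
  (u')² squared terms: (2)²·∫cos(x)² dx = 4·π/2 = 2*π;  (5)²·∫cos(5x)² dx = 25·π/2 = 25*π/2;  (9)²·∫sin(3x)² dx = 81·π/2 = 81*π/2.
  (u')² cross terms: 2·(2)·(5)·∫cos(x)·cos(5x) dx = 20·(0) = 0;  2·(2)·(9)·∫cos(x)·sin(3x) dx = 36·(0) = 0;  2·(5)·(9)·∫cos(5x)·sin(3x) dx = 90·(0) = 0.
  So ∫_0^π (u')² dx = 2*π + 25*π/2 + 81*π/2 + 0 + 0 + 0 = 55*π.
||u||_{H^1}^2 = (7*π) + (55*π) = 62*π.


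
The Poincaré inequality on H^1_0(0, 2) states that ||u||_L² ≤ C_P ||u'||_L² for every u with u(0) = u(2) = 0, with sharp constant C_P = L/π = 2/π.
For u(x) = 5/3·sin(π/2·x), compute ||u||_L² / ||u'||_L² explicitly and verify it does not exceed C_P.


||u||_L² / ||u'||_L² = 2/π = C_P.

u(x) = 5/3·sin(π/2·x), so u'(x) = 5*π*cos(π*x/2)/6.
Writing u(x) = A·sin(kπx/L) with A = 5/3 and k = 1, use ∫_0^L sin²(kπx/L) dx = L/2 and ∫_0^L cos²(kπx/L) dx = L/2.
u² = 25/9·sin²(π/2·x) and (u')² = 25*π^2/36·cos²(π/2·x), and each of sin², cos² integrates to L/2 = 1 over (0, 2).
∫_0^2 u² dx = 25/9, so ||u||_L² = 5/3.
∫_0^2 (u')² dx = 25*π^2/36, so ||u'||_L² = 5*π/6.
Ratio ||u||_L² / ||u'||_L² = 2/π.
Sharp Poincaré constant on H^1_0(0, 2) is C_P = L/π = 2/π, achieved by sin(π/2·x).
This is the k = 1 eigenfunction (up to amplitude), so the ratio equals the sharp Poincaré constant exactly.


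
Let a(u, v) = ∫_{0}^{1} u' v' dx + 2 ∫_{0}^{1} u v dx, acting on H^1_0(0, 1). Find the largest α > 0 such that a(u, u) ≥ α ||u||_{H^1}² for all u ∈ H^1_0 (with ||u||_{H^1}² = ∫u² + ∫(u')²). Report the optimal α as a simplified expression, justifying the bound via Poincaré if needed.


α = 1

Coercivity of a(·,·) on H^1_0(0, 1) means a(u, u) ≥ α ||u||_{H^1}² for every u ∈ H^1_0.
The interval has length L = 1, and Poincaré/coercivity depend only on L. Here a(u, u) = ∫(u')² + (2)·∫u².
Here c = 2 ≥ 1, so a(u,u) = ∫(u')² + c∫u² ≥ ∫(u')² + ∫u² = ||u||_{H^1}², i.e. α = 1 works. No larger α is possible: a(u,u) ≥ α||u||_{H^1}² means (1−α)∫(u')² ≥ (α−c)∫u², and for the modes u_n = sin(nπ(x−x₀)/L) (x₀ the left endpoint) one has ∫u_n²/∫(u_n')² = (L/(nπ))² → 0, so a(u_n,u_n)/||u_n||_{H^1}² → 1. Hence the optimal constant is α = 1.
Therefore α = 1.


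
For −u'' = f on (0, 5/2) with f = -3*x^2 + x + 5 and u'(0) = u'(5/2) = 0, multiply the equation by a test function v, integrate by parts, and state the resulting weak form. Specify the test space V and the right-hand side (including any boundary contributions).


V = H^1(0, 5/2) (no boundary constraint on v; u is determined up to an additive constant); weak form: ∫_0^5/2 u'v' dx = ∫_0^5/2 (-3*x^2 + x + 5) v dx for all v ∈ V.

Multiply both sides by a test function v and integrate from 0 to 5/2:
  ∫_0^5/2 −u''(x) v(x) dx = ∫_0^5/2 f(x) v(x) dx.
Integrate the LHS by parts once:
  ∫_0^5/2 −u'' v dx = −[u'(x) v(x)]_0^5/2 + ∫_0^5/2 u'(x) v'(x) dx.
Thus ∫_0^5/2 u'(x) v'(x) dx = ∫_0^5/2 f(x) v(x) dx + [u'(x) v(x)]_0^5/2.
Choose V so that boundary terms are either known or forced to vanish.
u has homogeneous Neumann: u'(0) = u'(5/2) = 0. So [u' v]_0^5/2 = 0·v(5/2) − 0·v(0) = 0 for any v; take V = H^1(0, 5/2).
Weak formulation: find u (satisfying any essential BC) such that ∫_0^5/2 u'(x) v'(x) dx = ∫_0^5/2 f v dx for all v ∈ V (homogeneous Neumann, so boundary terms vanish).
Substituting f(x) = -3*x^2 + x + 5, the right-hand side is ∫_0^5/2 (-3*x^2 + x + 5) v dx.
Compatibility check (pure Neumann): taking v ≡ 1 ∈ V gives 0 = ∫_0^5/2 f dx + (0) − (0), i.e. ∫_0^5/2 f dx must equal u'(0) − u'(5/2) = 0. Indeed ∫_0^5/2 (-3*x^2 + x + 5) dx = 0, so the data are compatible. The solution is then unique only up to an additive constant (fix it e.g. by requiring ∫_0^5/2 u dx = 0).


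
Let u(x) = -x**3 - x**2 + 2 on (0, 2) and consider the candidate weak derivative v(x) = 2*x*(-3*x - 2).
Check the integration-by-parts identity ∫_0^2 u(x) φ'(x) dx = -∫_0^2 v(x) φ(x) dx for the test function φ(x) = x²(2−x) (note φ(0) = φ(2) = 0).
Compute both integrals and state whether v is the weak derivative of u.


LHS = 48/5, RHS = 96/5. No, v is not the weak derivative of u.

u(x) = -x**3 - x**2 + 2, classical derivative u'(x) = -3*x**2 - 2*x.
φ(x) = x²(2−x), so φ'(x) = x*(4 - 3*x).
Note φ(0) = φ(2) = 0, so the boundary term u·φ vanishes.
LHS = ∫_0^2 u(x) φ'(x) dx = ∫_0^2 (3*x^5 - x^4 - 4*x^3 - 6*x^2 + 8*x) dx. Term by term:
  ∫_0^2 3*x^5 dx = 32;  ∫_0^2 -x^4 dx = -32/5;  ∫_0^2 -4*x^3 dx = -16;
  ∫_0^2 -6*x^2 dx = -16;  ∫_0^2 8*x dx = 16.
Sum: 32 − 32/5 − 16 − 16 + 16 = 48/5.
So LHS = 48/5.
∫_0^2 v(x) φ(x) dx = ∫_0^2 (6*x^5 - 8*x^4 - 8*x^3) dx. Term by term:
  ∫_0^2 6*x^5 dx = 64;  ∫_0^2 -8*x^4 dx = -256/5;  ∫_0^2 -8*x^3 dx = -32.
Sum: 64 − 256/5 − 32 = -96/5.
So RHS = -∫_0^2 v(x) φ(x) dx = 96/5.
LHS − RHS = -48/5 ≠ 0, so the identity fails.
(For a valid weak derivative the identity must hold for EVERY test function, in particular this one. The failure shows v is NOT the weak derivative of u.)
Correct weak derivative would be u'(x) = -3*x**2 - 2*x.


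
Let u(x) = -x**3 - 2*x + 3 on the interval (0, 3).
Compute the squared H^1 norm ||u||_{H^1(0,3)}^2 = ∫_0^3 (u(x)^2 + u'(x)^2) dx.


||u||_{H^1}^2 = 66621/70

The H^1 norm (squared) on an interval (0, L) is
  ||u||_{H^1}^2 = ∫_0^L u(x)^2 dx + ∫_0^L u'(x)^2 dx.
Compute u'(x) = -3*x**2 - 2.
Then u(x)^2 = x**6 + 4*x**4 - 6*x**3 + 4*x**2 - 12*x + 9 and u'(x)^2 = 9*x**4 + 12*x**2 + 4.
Integrate each monomial from 0 to 3 using ∫_0^3 c·x^n dx = c·3^(n+1)/(n+1):
  ∫_0^3 u(x)^2 dx = ∫_0^3 (x^6 + 4*x^4 - 6*x^3 + 4*x^2 - 12*x + 9) dx. Term by term:
    ∫_0^3 x^6 dx = 2187/7;  ∫_0^3 4*x^4 dx = 972/5;  ∫_0^3 -6*x^3 dx = -243/2;
    ∫_0^3 4*x^2 dx = 36;  ∫_0^3 -12*x dx = -54;  ∫_0^3 9 dx = 27.
  Sum: 2187/7 + 972/5 − 243/2 + 36 − 54 + 27 = 27603/70.
  ∫_0^3 u'(x)^2 dx = ∫_0^3 (9*x^4 + 12*x^2 + 4) dx. Term by term:
    ∫_0^3 9*x^4 dx = 2187/5;  ∫_0^3 12*x^2 dx = 108;  ∫_0^3 4 dx = 12.
  Sum: 2187/5 + 108 + 12 = 2787/5.
Adding: ||u||_{H^1}^2 = 27603/70 + 2787/5 = 66621/70.


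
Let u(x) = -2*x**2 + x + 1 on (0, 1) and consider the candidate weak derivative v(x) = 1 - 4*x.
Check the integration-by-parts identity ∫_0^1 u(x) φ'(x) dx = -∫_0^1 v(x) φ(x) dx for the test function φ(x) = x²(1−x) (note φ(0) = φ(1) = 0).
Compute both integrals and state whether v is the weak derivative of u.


LHS = 7/60, RHS = 7/60. Yes, v = u' weakly.

u(x) = -2*x**2 + x + 1, classical derivative u'(x) = 1 - 4*x.
φ(x) = x²(1−x), so φ'(x) = x*(2 - 3*x).
Note φ(0) = φ(1) = 0, so the boundary term u·φ vanishes.
LHS = ∫_0^1 u(x) φ'(x) dx = ∫_0^1 (6*x^4 - 7*x^3 - x^2 + 2*x) dx. Term by term:
  ∫_0^1 6*x^4 dx = 6/5;  ∫_0^1 -7*x^3 dx = -7/4;  ∫_0^1 -x^2 dx = -1/3;
  ∫_0^1 2*x dx = 1.
Sum: 6/5 − 7/4 − 1/3 + 1 = 7/60.
So LHS = 7/60.
∫_0^1 v(x) φ(x) dx = ∫_0^1 (4*x^4 - 5*x^3 + x^2) dx. Term by term:
  ∫_0^1 4*x^4 dx = 4/5;  ∫_0^1 -5*x^3 dx = -5/4;  ∫_0^1 x^2 dx = 1/3.
Sum: 4/5 − 5/4 + 1/3 = -7/60.
So RHS = -∫_0^1 v(x) φ(x) dx = 7/60.
LHS = RHS, so the identity holds for this test φ.
Moreover u is smooth here and v(x) = u'(x) = 1 - 4*x pointwise, so the identity holds for every test function. Hence v is the weak derivative of u.


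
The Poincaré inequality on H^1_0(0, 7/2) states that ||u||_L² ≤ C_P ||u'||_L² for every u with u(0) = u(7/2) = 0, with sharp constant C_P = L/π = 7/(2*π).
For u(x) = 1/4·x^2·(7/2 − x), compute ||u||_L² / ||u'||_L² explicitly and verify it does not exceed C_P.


||u||_L² / ||u'||_L² = sqrt(14)/4 < C_P = 7/(2*π).

u(x) = 1/4·x^2·(7/2 − x), so u'(x) = x*(7 - 3*x)/4.
u(x) = 1/4·x^2·(7/2 − x) vanishes at x = 0 and x = 7/2, so u ∈ H^1_0(0, 7/2). Differentiate via the product rule and integrate the resulting polynomials term by term.
  ∫_0^7/2 u² dx = ∫_0^7/2 (x^6/16 - 7*x^5/16 + 49*x^4/64) dx. Term by term:
    ∫_0^7/2 x^6/16 dx = 117649/2048;  ∫_0^7/2 -7*x^5/16 dx = -823543/6144;  ∫_0^7/2 49*x^4/64 dx = 823543/10240.
  Sum: 117649/2048 − 823543/6144 + 823543/10240 = 117649/30720.
  ∫_0^7/2 (u')² dx = ∫_0^7/2 (9*x^4/16 - 21*x^3/8 + 49*x^2/16) dx. Term by term:
    ∫_0^7/2 9*x^4/16 dx = 151263/2560;  ∫_0^7/2 -21*x^3/8 dx = -50421/512;  ∫_0^7/2 49*x^2/16 dx = 16807/384.
  Sum: 151263/2560 − 50421/512 + 16807/384 = 16807/3840.
∫_0^7/2 u² dx = 117649/30720, so ||u||_L² = 343*sqrt(30)/960.
∫_0^7/2 (u')² dx = 16807/3840, so ||u'||_L² = 49*sqrt(105)/240.
Ratio ||u||_L² / ||u'||_L² = sqrt(14)/4.
Sharp Poincaré constant on H^1_0(0, 7/2) is C_P = L/π = 7/(2*π), achieved by sin(2*π/7·x).
A polynomial bump cannot attain the sharp Poincaré constant (only the first sine eigenfunction does), so the ratio is strictly less than C_P, consistent with ||u||_L² ≤ C_P ||u'||_L².


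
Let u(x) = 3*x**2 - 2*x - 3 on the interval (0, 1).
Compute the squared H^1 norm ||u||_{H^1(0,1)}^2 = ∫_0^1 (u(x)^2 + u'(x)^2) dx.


||u||_{H^1}^2 = 197/15

The H^1 norm (squared) on an interval (0, L) is
  ||u||_{H^1}^2 = ∫_0^L u(x)^2 dx + ∫_0^L u'(x)^2 dx.
Compute u'(x) = 6*x - 2.
Then u(x)^2 = 9*x**4 - 12*x**3 - 14*x**2 + 12*x + 9 and u'(x)^2 = 36*x**2 - 24*x + 4.
Integrate each monomial from 0 to 1 using ∫_0^1 c·x^n dx = c·1^(n+1)/(n+1):
  ∫_0^1 u(x)^2 dx = ∫_0^1 (9*x^4 - 12*x^3 - 14*x^2 + 12*x + 9) dx. Term by term:
    ∫_0^1 9*x^4 dx = 9/5;  ∫_0^1 -12*x^3 dx = -3;  ∫_0^1 -14*x^2 dx = -14/3;
    ∫_0^1 12*x dx = 6;  ∫_0^1 9 dx = 9.
  Sum: 9/5 − 3 − 14/3 + 6 + 9 = 137/15.
  ∫_0^1 u'(x)^2 dx = ∫_0^1 (36*x^2 - 24*x + 4) dx. Term by term:
    ∫_0^1 36*x^2 dx = 12;  ∫_0^1 -24*x dx = -12;  ∫_0^1 4 dx = 4.
  Sum: 12 − 12 + 4 = 4.
Adding: ||u||_{H^1}^2 = 137/15 + 4 = 197/15.


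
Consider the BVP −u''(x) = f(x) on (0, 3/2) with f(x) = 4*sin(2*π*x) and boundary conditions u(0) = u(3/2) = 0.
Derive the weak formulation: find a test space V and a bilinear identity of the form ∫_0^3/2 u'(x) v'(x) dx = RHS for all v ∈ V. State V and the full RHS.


V = H^1_0(0, 3/2) (so v(0) = v(3/2) = 0); weak form: ∫_0^3/2 u'v' dx = ∫_0^3/2 (4*sin(2*π*x)) v dx for all v ∈ V.

Multiply both sides by a test function v and integrate from 0 to 3/2:
  ∫_0^3/2 −u''(x) v(x) dx = ∫_0^3/2 f(x) v(x) dx.
Integrate the LHS by parts once:
  ∫_0^3/2 −u'' v dx = −[u'(x) v(x)]_0^3/2 + ∫_0^3/2 u'(x) v'(x) dx.
Thus ∫_0^3/2 u'(x) v'(x) dx = ∫_0^3/2 f(x) v(x) dx + [u'(x) v(x)]_0^3/2.
Choose V so that boundary terms are either known or forced to vanish.
u is Dirichlet: u(0) = u(3/2) = 0. Let V = H^1_0(0, 3/2); then v(0) = v(3/2) = 0, and [u' v]_0^3/2 = 0.
Weak formulation: find u (satisfying any essential BC) such that ∫_0^3/2 u'(x) v'(x) dx = ∫_0^3/2 f v dx for all v ∈ V.
Substituting f(x) = 4*sin(2*π*x), the right-hand side is ∫_0^3/2 (4*sin(2*π*x)) v dx.


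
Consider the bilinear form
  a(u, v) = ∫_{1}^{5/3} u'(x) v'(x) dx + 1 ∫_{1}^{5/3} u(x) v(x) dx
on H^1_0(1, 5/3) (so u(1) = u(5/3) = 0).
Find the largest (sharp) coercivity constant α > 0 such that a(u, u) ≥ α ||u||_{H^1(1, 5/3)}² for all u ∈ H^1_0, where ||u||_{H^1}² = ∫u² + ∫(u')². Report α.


α = 1

Coercivity of a(·,·) on H^1_0(1, 5/3) means a(u, u) ≥ α ||u||_{H^1}² for every u ∈ H^1_0.
The interval has length L = 2/3, and Poincaré/coercivity depend only on L. Here a(u, u) = ∫(u')² + (1)·∫u².
Here c = 1 ≥ 1, so a(u,u) = ∫(u')² + c∫u² ≥ ∫(u')² + ∫u² = ||u||_{H^1}², i.e. α = 1 works. No larger α is possible: a(u,u) ≥ α||u||_{H^1}² means (1−α)∫(u')² ≥ (α−c)∫u², and for the modes u_n = sin(nπ(x−x₀)/L) (x₀ the left endpoint) one has ∫u_n²/∫(u_n')² = (L/(nπ))² → 0, so a(u_n,u_n)/||u_n||_{H^1}² → 1. Hence the optimal constant is α = 1.
Therefore α = 1.


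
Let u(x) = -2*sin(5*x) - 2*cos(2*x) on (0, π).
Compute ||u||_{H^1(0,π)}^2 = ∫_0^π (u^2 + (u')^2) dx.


||u||_{H^1(0,π)}^2 = 400/21 + 62*π

u'(x) = 4*sin(2*x) - 10*cos(5*x).
Expand u² and (u')² and integrate term by term on (0, π), using: for integers n ≥ 1, ∫_0^π sin²(nx) dx = ∫_0^π cos²(nx) dx = π/2; for n ≠ n', ∫_0^π sin(nx)sin(n'x) dx = ∫_0^π cos(nx)cos(n'x) dx = 0; and by product-to-sum, ∫_0^π sin(nx)cos(n'x) dx = ½∫_0^π [sin((n+n')x) + sin((n−n')x)] dx, which is 0 when n+n' is even and 2n/(n²−n'²) when n+n' is odd (it need not vanish on (0, π)).
  u² squared terms: (-2)²·∫cos(2x)² dx = 4·π/2 = 2*π;  (-2)²·∫sin(5x)² dx = 4·π/2 = 2*π.
  u² cross terms: 2·(-2)·(-2)·∫cos(2x)·sin(5x) dx = 8·(10/21) = 80/21.
  So ∫_0^π u² dx = 2*π + 2*π + 80/21 = 80/21 + 4*π.
  (u')² squared terms: (-10)²·∫cos(5x)² dx = 100·π/2 = 50*π;  (4)²·∫sin(2x)² dx = 16·π/2 = 8*π.
  (u')² cross terms: 2·(-10)·(4)·∫cos(5x)·sin(2x) dx = -80·(-4/21) = 320/21.
  So ∫_0^π (u')² dx = 50*π + 8*π + 320/21 = 320/21 + 58*π.
||u||_{H^1}^2 = (80/21 + 4*π) + (320/21 + 58*π) = 400/21 + 62*π.


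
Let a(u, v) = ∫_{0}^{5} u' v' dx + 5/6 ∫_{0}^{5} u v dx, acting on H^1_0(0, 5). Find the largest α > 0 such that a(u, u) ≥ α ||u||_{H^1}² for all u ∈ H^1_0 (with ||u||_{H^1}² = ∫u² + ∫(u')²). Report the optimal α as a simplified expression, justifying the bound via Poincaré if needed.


α = (π^2 + 125/6)/(π^2 + 25)

Coercivity of a(·,·) on H^1_0(0, 5) means a(u, u) ≥ α ||u||_{H^1}² for every u ∈ H^1_0.
The interval has length L = 5, and Poincaré/coercivity depend only on L. Here a(u, u) = ∫(u')² + (5/6)·∫u².
Here 0 < c = 5/6 < 1. The condition a(u,u) ≥ α||u||_{H^1}² reads (1−α)∫(u')² ≥ (α−c)∫u². Any admissible α is ≤ 1 (rapidly oscillating u have ∫u²/∫(u')² → 0), and α = 1 would force 0 ≥ (1−c)∫u², impossible since c < 1; so 1−α > 0. By the sharp Poincaré inequality on H^1_0 of an interval of length L, ∫(u')² ≥ (π/L)²∫u² with equality for the first sine mode sin(π(x−x₀)/L) (x₀ the left endpoint), so the inequality holds for all u iff (1−α)(π/L)² ≥ α − c, i.e. α ≤ ((π/L)² + c)/((π/L)² + 1) = (1 + c(L/π)²)/(1 + (L/π)²). With (π/L)² = π^2/25 and c = 5/6, the largest admissible constant is α = ((π/L)² + c)/((π/L)² + 1).
Simplifying, α = (π^2 + 125/6)/(π^2 + 25).


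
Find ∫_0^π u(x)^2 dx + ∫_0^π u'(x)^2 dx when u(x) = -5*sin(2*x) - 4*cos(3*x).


||u||_{H^1(0,π)}^2 = -320 + 285*π/2

u'(x) = 12*sin(3*x) - 10*cos(2*x).
Expand u² and (u')² and integrate term by term on (0, π), using: for integers n ≥ 1, ∫_0^π sin²(nx) dx = ∫_0^π cos²(nx) dx = π/2; for n ≠ n', ∫_0^π sin(nx)sin(n'x) dx = ∫_0^π cos(nx)cos(n'x) dx = 0; and by product-to-sum, ∫_0^π sin(nx)cos(n'x) dx = ½∫_0^π [sin((n+n')x) + sin((n−n')x)] dx, which is 0 when n+n' is even and 2n/(n²−n'²) when n+n' is odd (it need not vanish on (0, π)).
  u² squared terms: (-5)²·∫sin(2x)² dx = 25·π/2 = 25*π/2;  (-4)²·∫cos(3x)² dx = 16·π/2 = 8*π.
  u² cross terms: 2·(-5)·(-4)·∫sin(2x)·cos(3x) dx = 40·(-4/5) = -32.
  So ∫_0^π u² dx = 25*π/2 + 8*π − 32 = -32 + 41*π/2.
  (u')² squared terms: (-10)²·∫cos(2x)² dx = 100·π/2 = 50*π;  (12)²·∫sin(3x)² dx = 144·π/2 = 72*π.
  (u')² cross terms: 2·(-10)·(12)·∫cos(2x)·sin(3x) dx = -240·(6/5) = -288.
  So ∫_0^π (u')² dx = 50*π + 72*π − 288 = -288 + 122*π.
||u||_{H^1}^2 = (-32 + 41*π/2) + (-288 + 122*π) = -320 + 285*π/2.


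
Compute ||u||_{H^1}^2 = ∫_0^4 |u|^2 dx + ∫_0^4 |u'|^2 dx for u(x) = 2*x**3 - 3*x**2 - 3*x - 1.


||u||_{H^1}^2 = 171944/35

The H^1 norm (squared) on an interval (0, L) is
  ||u||_{H^1}^2 = ∫_0^L u(x)^2 dx + ∫_0^L u'(x)^2 dx.
Compute u'(x) = 6*x**2 - 6*x - 3.
Then u(x)^2 = 4*x**6 - 12*x**5 - 3*x**4 + 14*x**3 + 15*x**2 + 6*x + 1 and u'(x)^2 = 36*x**4 - 72*x**3 + 36*x + 9.
Integrate each monomial from 0 to 4 using ∫_0^4 c·x^n dx = c·4^(n+1)/(n+1):
  ∫_0^4 u(x)^2 dx = ∫_0^4 (4*x^6 - 12*x^5 - 3*x^4 + 14*x^3 + 15*x^2 + 6*x + 1) dx. Term by term:
    ∫_0^4 4*x^6 dx = 65536/7;  ∫_0^4 -12*x^5 dx = -8192;  ∫_0^4 -3*x^4 dx = -3072/5;
    ∫_0^4 14*x^3 dx = 896;  ∫_0^4 15*x^2 dx = 320;  ∫_0^4 6*x dx = 48;
    ∫_0^4 1 dx = 4.
  Sum: 65536/7 − 8192 − 3072/5 + 896 + 320 + 48 + 4 = 63836/35.
  ∫_0^4 u'(x)^2 dx = ∫_0^4 (36*x^4 - 72*x^3 + 36*x + 9) dx. Term by term:
    ∫_0^4 36*x^4 dx = 36864/5;  ∫_0^4 -72*x^3 dx = -4608;  ∫_0^4 36*x dx = 288;
    ∫_0^4 9 dx = 36.
  Sum: 36864/5 − 4608 + 288 + 36 = 15444/5.
Adding: ||u||_{H^1}^2 = 63836/35 + 15444/5 = 171944/35.


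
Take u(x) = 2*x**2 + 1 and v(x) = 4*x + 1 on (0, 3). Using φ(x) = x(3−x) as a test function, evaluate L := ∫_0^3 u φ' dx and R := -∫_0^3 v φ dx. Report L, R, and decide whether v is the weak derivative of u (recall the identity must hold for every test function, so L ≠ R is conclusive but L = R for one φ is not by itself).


LHS = -27, RHS = -63/2. No, v is not the weak derivative of u.

u(x) = 2*x**2 + 1, classical derivative u'(x) = 4*x.
φ(x) = x(3−x), so φ'(x) = 3 - 2*x.
Note φ(0) = φ(3) = 0, so the boundary term u·φ vanishes.
LHS = ∫_0^3 u(x) φ'(x) dx = ∫_0^3 (-4*x^3 + 6*x^2 - 2*x + 3) dx. Term by term:
  ∫_0^3 -4*x^3 dx = -81;  ∫_0^3 6*x^2 dx = 54;  ∫_0^3 -2*x dx = -9;
  ∫_0^3 3 dx = 9.
Sum: -81 + 54 − 9 + 9 = -27.
So LHS = -27.
∫_0^3 v(x) φ(x) dx = ∫_0^3 (-4*x^3 + 11*x^2 + 3*x) dx. Term by term:
  ∫_0^3 -4*x^3 dx = -81;  ∫_0^3 11*x^2 dx = 99;  ∫_0^3 3*x dx = 27/2.
Sum: -81 + 99 + 27/2 = 63/2.
So RHS = -∫_0^3 v(x) φ(x) dx = -63/2.
LHS − RHS = 9/2 ≠ 0, so the identity fails.
(For a valid weak derivative the identity must hold for EVERY test function, in particular this one. The failure shows v is NOT the weak derivative of u.)
Correct weak derivative would be u'(x) = 4*x.


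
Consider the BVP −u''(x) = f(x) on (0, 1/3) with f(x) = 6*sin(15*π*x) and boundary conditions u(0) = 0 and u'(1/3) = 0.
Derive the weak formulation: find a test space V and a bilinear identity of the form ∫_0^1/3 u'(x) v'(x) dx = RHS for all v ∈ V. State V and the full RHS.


V = {v ∈ H^1(0, 1/3) : v(0) = 0} (test functions vanish at x = 0 where u is specified); weak form: ∫_0^1/3 u'v' dx = ∫_0^1/3 (6*sin(15*π*x)) v dx for all v ∈ V.

Multiply both sides by a test function v and integrate from 0 to 1/3:
  ∫_0^1/3 −u''(x) v(x) dx = ∫_0^1/3 f(x) v(x) dx.
Integrate the LHS by parts once:
  ∫_0^1/3 −u'' v dx = −[u'(x) v(x)]_0^1/3 + ∫_0^1/3 u'(x) v'(x) dx.
Thus ∫_0^1/3 u'(x) v'(x) dx = ∫_0^1/3 f(x) v(x) dx + [u'(x) v(x)]_0^1/3.
Choose V so that boundary terms are either known or forced to vanish.
Mixed BC: u(0) = 0 (Dirichlet) and u'(1/3) = 0 (Neumann). Define V = {v ∈ H^1(0, 1/3) : v(0) = 0}. Then [u' v]_0^1/3 = u'(1/3)·v(1/3) − u'(0)·0 = 0.
Weak formulation: find u (satisfying any essential BC) such that ∫_0^1/3 u'(x) v'(x) dx = ∫_0^1/3 f v dx for all v ∈ V (Dirichlet at 0 absorbed into V; the Neumann datum at x = 1/3 is zero, so no boundary term remains).
Substituting f(x) = 6*sin(15*π*x), the right-hand side is ∫_0^1/3 (6*sin(15*π*x)) v dx.


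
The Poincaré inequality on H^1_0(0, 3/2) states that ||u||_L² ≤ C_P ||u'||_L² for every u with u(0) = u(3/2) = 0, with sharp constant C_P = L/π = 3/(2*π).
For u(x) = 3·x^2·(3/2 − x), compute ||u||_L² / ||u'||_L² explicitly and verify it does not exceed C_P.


||u||_L² / ||u'||_L² = 3*sqrt(14)/28 < C_P = 3/(2*π).

u(x) = 3·x^2·(3/2 − x), so u'(x) = 9*x*(1 - x).
u(x) = 3·x^2·(3/2 − x) vanishes at x = 0 and x = 3/2, so u ∈ H^1_0(0, 3/2). Differentiate via the product rule and integrate the resulting polynomials term by term.
  ∫_0^3/2 u² dx = ∫_0^3/2 (9*x^6 - 27*x^5 + 81*x^4/4) dx. Term by term:
    ∫_0^3/2 9*x^6 dx = 19683/896;  ∫_0^3/2 -27*x^5 dx = -6561/128;  ∫_0^3/2 81*x^4/4 dx = 19683/640.
  Sum: 19683/896 − 6561/128 + 19683/640 = 6561/4480.
  ∫_0^3/2 (u')² dx = ∫_0^3/2 (81*x^4 - 162*x^3 + 81*x^2) dx. Term by term:
    ∫_0^3/2 81*x^4 dx = 19683/160;  ∫_0^3/2 -162*x^3 dx = -6561/32;  ∫_0^3/2 81*x^2 dx = 729/8.
  Sum: 19683/160 − 6561/32 + 729/8 = 729/80.
∫_0^3/2 u² dx = 6561/4480, so ||u||_L² = 81*sqrt(70)/560.
∫_0^3/2 (u')² dx = 729/80, so ||u'||_L² = 27*sqrt(5)/20.
Ratio ||u||_L² / ||u'||_L² = 3*sqrt(14)/28.
Sharp Poincaré constant on H^1_0(0, 3/2) is C_P = L/π = 3/(2*π), achieved by sin(2*π/3·x).
A polynomial bump cannot attain the sharp Poincaré constant (only the first sine eigenfunction does), so the ratio is strictly less than C_P, consistent with ||u||_L² ≤ C_P ||u'||_L².


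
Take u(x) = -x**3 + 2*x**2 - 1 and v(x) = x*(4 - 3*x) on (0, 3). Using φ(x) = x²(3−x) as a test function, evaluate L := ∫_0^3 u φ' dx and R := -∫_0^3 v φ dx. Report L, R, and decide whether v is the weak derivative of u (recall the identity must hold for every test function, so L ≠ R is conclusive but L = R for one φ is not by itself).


LHS = 243/10, RHS = 243/10. Yes, v = u' weakly.

u(x) = -x**3 + 2*x**2 - 1, classical derivative u'(x) = -3*x**2 + 4*x.
φ(x) = x²(3−x), so φ'(x) = 3*x*(2 - x).
Note φ(0) = φ(3) = 0, so the boundary term u·φ vanishes.
LHS = ∫_0^3 u(x) φ'(x) dx = ∫_0^3 (3*x^5 - 12*x^4 + 12*x^3 + 3*x^2 - 6*x) dx. Term by term:
  ∫_0^3 3*x^5 dx = 729/2;  ∫_0^3 -12*x^4 dx = -2916/5;  ∫_0^3 12*x^3 dx = 243;
  ∫_0^3 3*x^2 dx = 27;  ∫_0^3 -6*x dx = -27.
Sum: 729/2 − 2916/5 + 243 + 27 − 27 = 243/10.
So LHS = 243/10.
∫_0^3 v(x) φ(x) dx = ∫_0^3 (3*x^5 - 13*x^4 + 12*x^3) dx. Term by term:
  ∫_0^3 3*x^5 dx = 729/2;  ∫_0^3 -13*x^4 dx = -3159/5;  ∫_0^3 12*x^3 dx = 243.
Sum: 729/2 − 3159/5 + 243 = -243/10.
So RHS = -∫_0^3 v(x) φ(x) dx = 243/10.
LHS = RHS, so the identity holds for this test φ.
Moreover u is smooth here and v(x) = u'(x) = -3*x**2 + 4*x pointwise, so the identity holds for every test function. Hence v is the weak derivative of u.


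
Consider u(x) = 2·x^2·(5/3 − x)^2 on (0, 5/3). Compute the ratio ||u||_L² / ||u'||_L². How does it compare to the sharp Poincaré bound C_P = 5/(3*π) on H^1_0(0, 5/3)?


||u||_L² / ||u'||_L² = 5*sqrt(3)/18 < C_P = 5/(3*π).

u(x) = 2·x^2·(5/3 − x)^2, so u'(x) = 4*x*(3*x - 5)*(6*x - 5)/9.
u(x) = 2·x^2·(5/3 − x)^2 vanishes at x = 0 and x = 5/3, so u ∈ H^1_0(0, 5/3). Differentiate via the product rule and integrate the resulting polynomials term by term.
  ∫_0^5/3 u² dx = ∫_0^5/3 (4*x^8 - 80*x^7/3 + 200*x^6/3 - 2000*x^5/27 + 2500*x^4/81) dx. Term by term:
    ∫_0^5/3 4*x^8 dx = 7812500/177147;  ∫_0^5/3 -80*x^7/3 dx = -3906250/19683;  ∫_0^5/3 200*x^6/3 dx = 15625000/45927;
    ∫_0^5/3 -2000*x^5/27 dx = -15625000/59049;  ∫_0^5/3 2500*x^4/81 dx = 1562500/19683.
  Sum: 7812500/177147 − 3906250/19683 + 15625000/45927 − 15625000/59049 + 1562500/19683 = 781250/1240029.
  ∫_0^5/3 (u')² dx = ∫_0^5/3 (64*x^6 - 320*x^5 + 5200*x^4/9 - 4000*x^3/9 + 10000*x^2/81) dx. Term by term:
    ∫_0^5/3 64*x^6 dx = 5000000/15309;  ∫_0^5/3 -320*x^5 dx = -2500000/2187;  ∫_0^5/3 5200*x^4/9 dx = 3250000/2187;
    ∫_0^5/3 -4000*x^3/9 dx = -625000/729;  ∫_0^5/3 10000*x^2/81 dx = 1250000/6561.
  Sum: 5000000/15309 − 2500000/2187 + 3250000/2187 − 625000/729 + 1250000/6561 = 125000/45927.
∫_0^5/3 u² dx = 781250/1240029, so ||u||_L² = 625*sqrt(42)/5103.
∫_0^5/3 (u')² dx = 125000/45927, so ||u'||_L² = 250*sqrt(14)/567.
Ratio ||u||_L² / ||u'||_L² = 5*sqrt(3)/18.
Sharp Poincaré constant on H^1_0(0, 5/3) is C_P = L/π = 5/(3*π), achieved by sin(3*π/5·x).
A polynomial bump cannot attain the sharp Poincaré constant (only the first sine eigenfunction does), so the ratio is strictly less than C_P, consistent with ||u||_L² ≤ C_P ||u'||_L².


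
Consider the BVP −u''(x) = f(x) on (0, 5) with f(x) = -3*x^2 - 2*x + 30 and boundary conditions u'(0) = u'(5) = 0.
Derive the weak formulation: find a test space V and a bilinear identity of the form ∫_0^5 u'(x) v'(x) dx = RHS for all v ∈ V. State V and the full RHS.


V = H^1(0, 5) (no boundary constraint on v; u is determined up to an additive constant); weak form: ∫_0^5 u'v' dx = ∫_0^5 (-3*x^2 - 2*x + 30) v dx for all v ∈ V.

Multiply both sides by a test function v and integrate from 0 to 5:
  ∫_0^5 −u''(x) v(x) dx = ∫_0^5 f(x) v(x) dx.
Integrate the LHS by parts once:
  ∫_0^5 −u'' v dx = −[u'(x) v(x)]_0^5 + ∫_0^5 u'(x) v'(x) dx.
Thus ∫_0^5 u'(x) v'(x) dx = ∫_0^5 f(x) v(x) dx + [u'(x) v(x)]_0^5.
Choose V so that boundary terms are either known or forced to vanish.
u has homogeneous Neumann: u'(0) = u'(5) = 0. So [u' v]_0^5 = 0·v(5) − 0·v(0) = 0 for any v; take V = H^1(0, 5).
Weak formulation: find u (satisfying any essential BC) such that ∫_0^5 u'(x) v'(x) dx = ∫_0^5 f v dx for all v ∈ V (homogeneous Neumann, so boundary terms vanish).
Substituting f(x) = -3*x^2 - 2*x + 30, the right-hand side is ∫_0^5 (-3*x^2 - 2*x + 30) v dx.
Compatibility check (pure Neumann): taking v ≡ 1 ∈ V gives 0 = ∫_0^5 f dx + (0) − (0), i.e. ∫_0^5 f dx must equal u'(0) − u'(5) = 0. Indeed ∫_0^5 (-3*x^2 - 2*x + 30) dx = 0, so the data are compatible. The solution is then unique only up to an additive constant (fix it e.g. by requiring ∫_0^5 u dx = 0).


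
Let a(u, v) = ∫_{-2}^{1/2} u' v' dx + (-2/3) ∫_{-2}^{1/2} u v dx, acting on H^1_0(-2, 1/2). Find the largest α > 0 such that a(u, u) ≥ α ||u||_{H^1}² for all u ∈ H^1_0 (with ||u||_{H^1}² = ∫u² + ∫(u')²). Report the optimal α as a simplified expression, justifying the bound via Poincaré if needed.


α = 2*(-25 + 6*π^2)/(3*(25 + 4*π^2))

Coercivity of a(·,·) on H^1_0(-2, 1/2) means a(u, u) ≥ α ||u||_{H^1}² for every u ∈ H^1_0.
The interval has length L = 5/2, and Poincaré/coercivity depend only on L. Here a(u, u) = ∫(u')² + (-2/3)·∫u².
Here c = -2/3 < 0 with |c| < (π/L)² = 4*π^2/25, so coercivity still holds. The condition a(u,u) ≥ α||u||_{H^1}² reads (1−α)∫(u')² ≥ (α−c)∫u². Any admissible α is ≤ 1 (rapidly oscillating u have ∫u²/∫(u')² → 0), and α = 1 would force 0 ≥ (1−c)∫u², impossible since c < 1; so 1−α > 0. By the sharp Poincaré inequality on H^1_0 of an interval of length L, ∫(u')² ≥ (π/L)²∫u² with equality for the first sine mode sin(π(x−x₀)/L) (x₀ the left endpoint), so the inequality holds for all u iff (1−α)(π/L)² ≥ α − c, i.e. α ≤ ((π/L)² + c)/((π/L)² + 1) = (1 + c(L/π)²)/(1 + (L/π)²). (Direct route, valid since c ≤ 0: Poincaré gives c∫u² ≥ c(L/π)²∫(u')², so a(u,u) ≥ (1 + c(L/π)²)∫(u')², while ||u||_{H^1}² ≤ (1 + (L/π)²)∫(u')²; dividing yields the same α.) With (π/L)² = 4*π^2/25 and c = -2/3, the largest admissible constant is α = ((π/L)² + c)/((π/L)² + 1).
Simplifying, α = 2*(-25 + 6*π^2)/(3*(25 + 4*π^2)).


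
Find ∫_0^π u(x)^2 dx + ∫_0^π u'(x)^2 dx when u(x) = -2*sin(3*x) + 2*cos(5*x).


||u||_{H^1(0,π)}^2 = 72*π

u'(x) = -10*sin(5*x) - 6*cos(3*x).
Expand u² and (u')² and integrate term by term on (0, π), using: for integers n ≥ 1, ∫_0^π sin²(nx) dx = ∫_0^π cos²(nx) dx = π/2; for n ≠ n', ∫_0^π sin(nx)sin(n'x) dx = ∫_0^π cos(nx)cos(n'x) dx = 0; and by product-to-sum, ∫_0^π sin(nx)cos(n'x) dx = ½∫_0^π [sin((n+n')x) + sin((n−n')x)] dx, which is 0 when n+n' is even and 2n/(n²−n'²) when n+n' is odd (it need not vanish on (0, π)).
  u² squared terms: (-2)²·∫sin(3x)² dx = 4·π/2 = 2*π;  (2)²·∫cos(5x)² dx = 4·π/2 = 2*π.
  u² cross terms: 2·(-2)·(2)·∫sin(3x)·cos(5x) dx = -8·(0) = 0.
  So ∫_0^π u² dx = 2*π + 2*π + 0 = 4*π.
  (u')² squared terms: (-10)²·∫sin(5x)² dx = 100·π/2 = 50*π;  (-6)²·∫cos(3x)² dx = 36·π/2 = 18*π.
  (u')² cross terms: 2·(-10)·(-6)·∫sin(5x)·cos(3x) dx = 120·(0) = 0.
  So ∫_0^π (u')² dx = 50*π + 18*π + 0 = 68*π.
||u||_{H^1}^2 = (4*π) + (68*π) = 72*π.


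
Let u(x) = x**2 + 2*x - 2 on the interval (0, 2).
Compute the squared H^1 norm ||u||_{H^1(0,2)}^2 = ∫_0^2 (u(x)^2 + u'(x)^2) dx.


||u||_{H^1}^2 = 736/15

The H^1 norm (squared) on an interval (0, L) is
  ||u||_{H^1}^2 = ∫_0^L u(x)^2 dx + ∫_0^L u'(x)^2 dx.
Compute u'(x) = 2*x + 2.
Then u(x)^2 = x**4 + 4*x**3 - 8*x + 4 and u'(x)^2 = 4*x**2 + 8*x + 4.
Integrate each monomial from 0 to 2 using ∫_0^2 c·x^n dx = c·2^(n+1)/(n+1):
  ∫_0^2 u(x)^2 dx = ∫_0^2 (x^4 + 4*x^3 - 8*x + 4) dx. Term by term:
    ∫_0^2 x^4 dx = 32/5;  ∫_0^2 4*x^3 dx = 16;  ∫_0^2 -8*x dx = -16;
    ∫_0^2 4 dx = 8.
  Sum: 32/5 + 16 − 16 + 8 = 72/5.
  ∫_0^2 u'(x)^2 dx = ∫_0^2 (4*x^2 + 8*x + 4) dx. Term by term:
    ∫_0^2 4*x^2 dx = 32/3;  ∫_0^2 8*x dx = 16;  ∫_0^2 4 dx = 8.
  Sum: 32/3 + 16 + 8 = 104/3.
Adding: ||u||_{H^1}^2 = 72/5 + 104/3 = 736/15.


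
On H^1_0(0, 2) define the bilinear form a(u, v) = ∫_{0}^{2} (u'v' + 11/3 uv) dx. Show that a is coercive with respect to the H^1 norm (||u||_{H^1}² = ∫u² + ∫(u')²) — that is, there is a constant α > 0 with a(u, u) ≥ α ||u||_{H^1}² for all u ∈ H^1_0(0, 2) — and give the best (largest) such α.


α = 1

Coercivity of a(·,·) on H^1_0(0, 2) means a(u, u) ≥ α ||u||_{H^1}² for every u ∈ H^1_0.
The interval has length L = 2, and Poincaré/coercivity depend only on L. Here a(u, u) = ∫(u')² + (11/3)·∫u².
Here c = 11/3 ≥ 1, so a(u,u) = ∫(u')² + c∫u² ≥ ∫(u')² + ∫u² = ||u||_{H^1}², i.e. α = 1 works. No larger α is possible: a(u,u) ≥ α||u||_{H^1}² means (1−α)∫(u')² ≥ (α−c)∫u², and for the modes u_n = sin(nπ(x−x₀)/L) (x₀ the left endpoint) one has ∫u_n²/∫(u_n')² = (L/(nπ))² → 0, so a(u_n,u_n)/||u_n||_{H^1}² → 1. Hence the optimal constant is α = 1.
Therefore α = 1.


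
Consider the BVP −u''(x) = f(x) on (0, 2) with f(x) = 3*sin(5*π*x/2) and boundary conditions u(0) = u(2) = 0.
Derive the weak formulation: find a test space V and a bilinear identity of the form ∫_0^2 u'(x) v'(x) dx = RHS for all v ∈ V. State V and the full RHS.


V = H^1_0(0, 2) (so v(0) = v(2) = 0); weak form: ∫_0^2 u'v' dx = ∫_0^2 (3*sin(5*π*x/2)) v dx for all v ∈ V.

Multiply both sides by a test function v and integrate from 0 to 2:
  ∫_0^2 −u''(x) v(x) dx = ∫_0^2 f(x) v(x) dx.
Integrate the LHS by parts once:
  ∫_0^2 −u'' v dx = −[u'(x) v(x)]_0^2 + ∫_0^2 u'(x) v'(x) dx.
Thus ∫_0^2 u'(x) v'(x) dx = ∫_0^2 f(x) v(x) dx + [u'(x) v(x)]_0^2.
Choose V so that boundary terms are either known or forced to vanish.
u is Dirichlet: u(0) = u(2) = 0. Let V = H^1_0(0, 2); then v(0) = v(2) = 0, and [u' v]_0^2 = 0.
Weak formulation: find u (satisfying any essential BC) such that ∫_0^2 u'(x) v'(x) dx = ∫_0^2 f v dx for all v ∈ V.
Substituting f(x) = 3*sin(5*π*x/2), the right-hand side is ∫_0^2 (3*sin(5*π*x/2)) v dx.


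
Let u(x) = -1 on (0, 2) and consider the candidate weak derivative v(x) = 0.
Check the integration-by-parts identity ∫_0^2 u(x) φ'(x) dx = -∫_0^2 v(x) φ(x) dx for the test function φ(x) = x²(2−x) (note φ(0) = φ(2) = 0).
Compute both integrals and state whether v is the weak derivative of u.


LHS = 0, RHS = 0. Yes, v = u' weakly.

u(x) = -1, classical derivative u'(x) = 0.
φ(x) = x²(2−x), so φ'(x) = x*(4 - 3*x).
Note φ(0) = φ(2) = 0, so the boundary term u·φ vanishes.
LHS = ∫_0^2 u(x) φ'(x) dx = ∫_0^2 (3*x^2 - 4*x) dx. Term by term:
  ∫_0^2 3*x^2 dx = 8;  ∫_0^2 -4*x dx = -8.
Sum: 8 − 8 = 0.
So LHS = 0.
∫_0^2 v(x) φ(x) dx = ∫_0^2 (0) dx. Term by term:
  ∫_0^2 0 dx = 0.
So RHS = -∫_0^2 v(x) φ(x) dx = 0.
LHS = RHS, so the identity holds for this test φ.
Moreover u is smooth here and v(x) = u'(x) = 0 pointwise, so the identity holds for every test function. Hence v is the weak derivative of u.


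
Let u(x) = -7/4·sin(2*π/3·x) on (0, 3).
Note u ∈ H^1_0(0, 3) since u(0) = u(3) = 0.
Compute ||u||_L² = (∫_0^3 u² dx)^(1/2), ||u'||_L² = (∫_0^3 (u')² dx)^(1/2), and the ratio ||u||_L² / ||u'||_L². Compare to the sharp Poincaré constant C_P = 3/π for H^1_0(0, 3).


||u||_L² / ||u'||_L² = 3/(2*π) < C_P = 3/π.

u(x) = -7/4·sin(2*π/3·x), so u'(x) = -7*π*cos(2*π*x/3)/6.
Writing u(x) = A·sin(kπx/L) with A = -7/4 and k = 2, use ∫_0^L sin²(kπx/L) dx = L/2 and ∫_0^L cos²(kπx/L) dx = L/2.
u² = 49/16·sin²(2*π/3·x) and (u')² = 49*π^2/36·cos²(2*π/3·x), and each of sin², cos² integrates to L/2 = 3/2 over (0, 3).
∫_0^3 u² dx = 147/32, so ||u||_L² = 7*sqrt(6)/8.
∫_0^3 (u')² dx = 49*π^2/24, so ||u'||_L² = 7*sqrt(6)*π/12.
Ratio ||u||_L² / ||u'||_L² = 3/(2*π).
Sharp Poincaré constant on H^1_0(0, 3) is C_P = L/π = 3/π, achieved by sin(π/3·x).
This is the k = 2 harmonic; the ratio L/(kπ) is strictly less than C_P = L/π, consistent with the sharp inequality ||u||_L² ≤ C_P ||u'||_L².


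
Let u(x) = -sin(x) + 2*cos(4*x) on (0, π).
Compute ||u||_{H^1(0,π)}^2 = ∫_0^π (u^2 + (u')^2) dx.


||u||_{H^1(0,π)}^2 = 136/15 + 35*π

u'(x) = -8*sin(4*x) - cos(x).
Expand u² and (u')² and integrate term by term on (0, π), using: for integers n ≥ 1, ∫_0^π sin²(nx) dx = ∫_0^π cos²(nx) dx = π/2; for n ≠ n', ∫_0^π sin(nx)sin(n'x) dx = ∫_0^π cos(nx)cos(n'x) dx = 0; and by product-to-sum, ∫_0^π sin(nx)cos(n'x) dx = ½∫_0^π [sin((n+n')x) + sin((n−n')x)] dx, which is 0 when n+n' is even and 2n/(n²−n'²) when n+n' is odd (it need not vanish on (0, π)).
  u² squared terms: (-1)²·∫sin(x)² dx = 1·π/2 = π/2;  (2)²·∫cos(4x)² dx = 4·π/2 = 2*π.
  u² cross terms: 2·(-1)·(2)·∫sin(x)·cos(4x) dx = -4·(-2/15) = 8/15.
  So ∫_0^π u² dx = π/2 + 2*π + 8/15 = 8/15 + 5*π/2.
  (u')² squared terms: (-1)²·∫cos(x)² dx = 1·π/2 = π/2;  (-8)²·∫sin(4x)² dx = 64·π/2 = 32*π.
  (u')² cross terms: 2·(-1)·(-8)·∫cos(x)·sin(4x) dx = 16·(8/15) = 128/15.
  So ∫_0^π (u')² dx = π/2 + 32*π + 128/15 = 128/15 + 65*π/2.
||u||_{H^1}^2 = (8/15 + 5*π/2) + (128/15 + 65*π/2) = 136/15 + 35*π.


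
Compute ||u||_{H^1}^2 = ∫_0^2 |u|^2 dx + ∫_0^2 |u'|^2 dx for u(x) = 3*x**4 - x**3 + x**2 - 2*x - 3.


||u||_{H^1}^2 = 79966/35

The H^1 norm (squared) on an interval (0, L) is
  ||u||_{H^1}^2 = ∫_0^L u(x)^2 dx + ∫_0^L u'(x)^2 dx.
Compute u'(x) = 12*x**3 - 3*x**2 + 2*x - 2.
Then u(x)^2 = 9*x**8 - 6*x**7 + 7*x**6 - 14*x**5 - 13*x**4 + 2*x**3 - 2*x**2 + 12*x + 9 and u'(x)^2 = 144*x**6 - 72*x**5 + 57*x**4 - 60*x**3 + 16*x**2 - 8*x + 4.
Integrate each monomial from 0 to 2 using ∫_0^2 c·x^n dx = c·2^(n+1)/(n+1):
  ∫_0^2 u(x)^2 dx = ∫_0^2 (9*x^8 - 6*x^7 + 7*x^6 - 14*x^5 - 13*x^4 + 2*x^3 - 2*x^2 + 12*x + 9) dx. Term by term:
    ∫_0^2 9*x^8 dx = 512;  ∫_0^2 -6*x^7 dx = -192;  ∫_0^2 7*x^6 dx = 128;
    ∫_0^2 -14*x^5 dx = -448/3;  ∫_0^2 -13*x^4 dx = -416/5;  ∫_0^2 2*x^3 dx = 8;
    ∫_0^2 -2*x^2 dx = -16/3;  ∫_0^2 12*x dx = 24;  ∫_0^2 9 dx = 18.
  Sum: 512 − 192 + 128 − 448/3 − 416/5 + 8 − 16/3 + 24 + 18 = 3902/15.
  ∫_0^2 u'(x)^2 dx = ∫_0^2 (144*x^6 - 72*x^5 + 57*x^4 - 60*x^3 + 16*x^2 - 8*x + 4) dx. Term by term:
    ∫_0^2 144*x^6 dx = 18432/7;  ∫_0^2 -72*x^5 dx = -768;  ∫_0^2 57*x^4 dx = 1824/5;
    ∫_0^2 -60*x^3 dx = -240;  ∫_0^2 16*x^2 dx = 128/3;  ∫_0^2 -8*x dx = -16;
    ∫_0^2 4 dx = 8.
  Sum: 18432/7 − 768 + 1824/5 − 240 + 128/3 − 16 + 8 = 212584/105.
Adding: ||u||_{H^1}^2 = 3902/15 + 212584/105 = 79966/35.


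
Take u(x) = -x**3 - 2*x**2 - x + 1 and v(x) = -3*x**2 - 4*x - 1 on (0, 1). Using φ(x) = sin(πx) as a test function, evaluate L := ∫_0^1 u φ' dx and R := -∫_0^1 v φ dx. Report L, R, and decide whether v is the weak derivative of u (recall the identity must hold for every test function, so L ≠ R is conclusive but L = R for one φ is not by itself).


LHS = -12/π^3 + 9/π, RHS = -12/π^3 + 9/π. Yes, v = u' weakly.

u(x) = -x**3 - 2*x**2 - x + 1, classical derivative u'(x) = -3*x**2 - 4*x - 1.
φ(x) = sin(πx), so φ'(x) = π*cos(π*x).
Note φ(0) = φ(1) = 0, so the boundary term u·φ vanishes.
LHS = ∫_0^1 u(x) φ'(x) dx = ∫_0^1 (-π*x^3*cos(π*x) - 2*π*x^2*cos(π*x) - π*x*cos(π*x) + π*cos(π*x)) dx. Term by term:
  ∫_0^1 π*cos(π*x) dx = 0;  ∫_0^1 -π*x*cos(π*x) dx = 2/π;  ∫_0^1 -π*x^3*cos(π*x) dx = -12/π^3 + 3/π;
  ∫_0^1 -2*π*x^2*cos(π*x) dx = 4/π.
Sum: 0 + 2/π + -12/π^3 + 3/π + 4/π = -12/π^3 + 9/π.
So LHS = -12/π^3 + 9/π.
∫_0^1 v(x) φ(x) dx = ∫_0^1 (-3*x^2*sin(π*x) - 4*x*sin(π*x) - sin(π*x)) dx. Term by term:
  ∫_0^1 -sin(π*x) dx = -2/π;  ∫_0^1 -4*x*sin(π*x) dx = -4/π;  ∫_0^1 -3*x^2*sin(π*x) dx = -3/π + 12/π^3.
Sum: -2/π − 4/π + -3/π + 12/π^3 = -9/π + 12/π^3.
So RHS = -∫_0^1 v(x) φ(x) dx = -12/π^3 + 9/π.
LHS = RHS, so the identity holds for this test φ.
Moreover u is smooth here and v(x) = u'(x) = -3*x**2 - 4*x - 1 pointwise, so the identity holds for every test function. Hence v is the weak derivative of u.
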